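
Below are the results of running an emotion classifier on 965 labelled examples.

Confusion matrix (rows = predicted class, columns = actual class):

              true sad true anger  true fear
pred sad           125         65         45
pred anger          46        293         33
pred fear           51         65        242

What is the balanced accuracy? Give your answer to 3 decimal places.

0.671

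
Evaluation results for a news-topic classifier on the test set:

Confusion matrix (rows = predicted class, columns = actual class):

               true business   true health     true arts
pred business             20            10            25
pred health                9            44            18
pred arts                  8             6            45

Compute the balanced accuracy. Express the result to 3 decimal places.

0.595

Balanced accuracy = mean of per-class recall.
  business: recall = 20/37 = 0.5405
  health: recall = 44/60 = 0.7333
  arts: recall = 45/88 = 0.5114
Mean = (0.5405 + 0.7333 + 0.5114) / 3 = 0.595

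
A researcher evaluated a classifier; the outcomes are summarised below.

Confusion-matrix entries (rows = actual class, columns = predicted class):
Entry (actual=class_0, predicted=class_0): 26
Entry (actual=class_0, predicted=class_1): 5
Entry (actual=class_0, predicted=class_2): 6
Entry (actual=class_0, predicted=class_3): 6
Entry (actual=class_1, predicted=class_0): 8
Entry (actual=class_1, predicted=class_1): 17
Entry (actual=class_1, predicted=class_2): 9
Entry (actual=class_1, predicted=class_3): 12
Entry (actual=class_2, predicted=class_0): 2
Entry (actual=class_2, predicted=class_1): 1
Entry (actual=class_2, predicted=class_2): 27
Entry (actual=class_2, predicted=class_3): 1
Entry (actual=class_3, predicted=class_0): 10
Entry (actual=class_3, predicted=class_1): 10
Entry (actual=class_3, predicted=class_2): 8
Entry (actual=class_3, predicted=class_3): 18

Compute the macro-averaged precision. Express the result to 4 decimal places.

0.5267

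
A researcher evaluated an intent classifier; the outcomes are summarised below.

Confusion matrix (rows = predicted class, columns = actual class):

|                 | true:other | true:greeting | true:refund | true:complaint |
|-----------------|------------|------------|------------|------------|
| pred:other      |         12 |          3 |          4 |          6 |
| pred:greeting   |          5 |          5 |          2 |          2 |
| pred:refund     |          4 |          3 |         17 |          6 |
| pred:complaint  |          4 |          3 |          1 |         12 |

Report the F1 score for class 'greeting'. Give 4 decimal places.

One-vs-rest for 'greeting': TP = diagonal; FP = other classes predicted 'greeting'; FN = 'greeting' predicted as other.
F1 score = 2·TP/(2·TP+FP+FN).
greeting: TP=5, FP=5+2+2=9, FN=3+3+3=9 → 10/28 = 0.35714

0.3571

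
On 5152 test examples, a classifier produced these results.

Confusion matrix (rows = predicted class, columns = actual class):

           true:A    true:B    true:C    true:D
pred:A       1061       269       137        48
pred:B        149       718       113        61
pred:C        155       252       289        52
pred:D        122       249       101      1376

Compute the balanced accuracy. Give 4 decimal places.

Balanced accuracy = mean of per-class recall.
  A: recall = 1061/1487 = 0.71352
  B: recall = 718/1488 = 0.48253
  C: recall = 289/640 = 0.45156
  D: recall = 1376/1537 = 0.89525
Mean = (0.71352 + 0.48253 + 0.45156 + 0.89525) / 4 = 0.6357

0.6357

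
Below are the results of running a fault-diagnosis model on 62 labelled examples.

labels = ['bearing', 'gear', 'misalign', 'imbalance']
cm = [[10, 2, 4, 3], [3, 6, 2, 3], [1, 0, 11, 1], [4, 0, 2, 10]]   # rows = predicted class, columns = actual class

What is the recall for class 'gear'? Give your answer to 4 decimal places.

0.7500

Take TP from the diagonal, FP from the rest of the 'gear' prediction marginal, FN from the rest of the 'gear' actual marginal.
recall = TP/(TP+FN).
gear: TP=6, FN=2+0+0=2 → 6/8 = 0.75000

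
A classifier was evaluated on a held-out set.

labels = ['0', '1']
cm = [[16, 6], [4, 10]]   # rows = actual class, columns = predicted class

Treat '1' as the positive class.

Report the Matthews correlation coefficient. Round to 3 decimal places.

0.433

MCC = (TP·TN − FP·FN) / √((TP+FP)(TP+FN)(TN+FP)(TN+FN))
Numerator = 10·16 − 6·4 = 136
Denominator = √(16·14·22·20) = √98560 = 313.9427
MCC = 136 / 313.9427 = 0.433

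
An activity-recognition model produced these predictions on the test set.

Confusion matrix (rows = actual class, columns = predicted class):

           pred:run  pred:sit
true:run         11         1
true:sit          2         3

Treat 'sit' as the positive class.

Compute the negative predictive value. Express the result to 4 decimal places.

NPV = TN/(TN+FN) = 11/(11+2) = 0.8462

0.8462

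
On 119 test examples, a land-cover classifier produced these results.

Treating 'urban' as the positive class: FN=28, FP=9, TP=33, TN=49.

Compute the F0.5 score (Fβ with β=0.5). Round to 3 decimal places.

0.721

Fβ = (1+β²)·TP / ((1+β²)·TP + β²·FN + FP), with β²=1/4
= 1.25·33 / (1.25·33 + 0.25·28 + 9) = 0.721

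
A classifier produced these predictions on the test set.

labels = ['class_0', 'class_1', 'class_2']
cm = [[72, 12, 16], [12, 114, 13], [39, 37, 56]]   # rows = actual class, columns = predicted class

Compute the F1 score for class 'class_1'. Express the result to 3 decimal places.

0.755

Treat 'class_1' as positive and all other classes as negative.
F1 score = 2·TP/(2·TP+FP+FN).
class_1: TP=114, FP=12+37=49, FN=12+13=25 → 228/302 = 0.7550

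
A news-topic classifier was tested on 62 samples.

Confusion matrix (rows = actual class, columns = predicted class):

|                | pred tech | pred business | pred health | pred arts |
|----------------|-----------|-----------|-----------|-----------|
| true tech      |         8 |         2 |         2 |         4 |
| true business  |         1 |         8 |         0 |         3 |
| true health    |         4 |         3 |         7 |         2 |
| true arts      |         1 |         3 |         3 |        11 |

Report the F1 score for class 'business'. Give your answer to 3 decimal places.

0.571

F1 score = 2·TP/(2·TP+FP+FN).
business: TP=8, FP=2+3+3=8, FN=1+0+3=4 → 16/28 = 0.5714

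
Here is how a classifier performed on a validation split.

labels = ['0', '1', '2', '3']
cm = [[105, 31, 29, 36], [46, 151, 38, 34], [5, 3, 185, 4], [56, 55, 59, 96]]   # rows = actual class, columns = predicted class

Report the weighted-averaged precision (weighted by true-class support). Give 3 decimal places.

0.575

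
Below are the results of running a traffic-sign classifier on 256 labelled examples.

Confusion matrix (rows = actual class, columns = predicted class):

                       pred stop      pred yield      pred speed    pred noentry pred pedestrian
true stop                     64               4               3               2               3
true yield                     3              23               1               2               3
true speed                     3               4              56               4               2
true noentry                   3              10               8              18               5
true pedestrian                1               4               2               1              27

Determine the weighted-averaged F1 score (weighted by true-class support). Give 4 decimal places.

0.7308

Per-class F1 score (2·TP/(2·TP+FP+FN)):
  stop: TP=64, FP=3+3+3+1=10, FN=4+3+2+3=12 → 128/150 = 0.85333
  yield: TP=23, FP=4+4+10+4=22, FN=3+1+2+3=9 → 46/77 = 0.59740
  speed: TP=56, FP=3+1+8+2=14, FN=3+4+4+2=13 → 112/139 = 0.80576
  noentry: TP=18, FP=2+2+4+1=9, FN=3+10+8+5=26 → 36/71 = 0.50704
  pedestrian: TP=27, FP=3+3+2+5=13, FN=1+4+2+1=8 → 54/75 = 0.72000
Weighted-F1 score = Σ (supportᵢ/N)·F1 scoreᵢ with N=256: (76/256)·0.85333 + (32/256)·0.59740 + (69/256)·0.80576 + (44/256)·0.50704 + (35/256)·0.72000 = 0.7308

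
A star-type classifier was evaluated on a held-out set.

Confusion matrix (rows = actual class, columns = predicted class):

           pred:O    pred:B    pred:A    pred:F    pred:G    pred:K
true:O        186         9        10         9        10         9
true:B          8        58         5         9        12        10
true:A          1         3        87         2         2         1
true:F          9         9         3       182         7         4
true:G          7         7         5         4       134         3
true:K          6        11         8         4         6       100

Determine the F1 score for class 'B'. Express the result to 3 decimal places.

Take TP from the diagonal, FP from the rest of the 'B' prediction marginal, FN from the rest of the 'B' actual marginal.
F1 score = 2·TP/(2·TP+FP+FN).
B: TP=58, FP=9+3+9+7+11=39, FN=8+5+9+12+10=44 → 116/199 = 0.5829

0.583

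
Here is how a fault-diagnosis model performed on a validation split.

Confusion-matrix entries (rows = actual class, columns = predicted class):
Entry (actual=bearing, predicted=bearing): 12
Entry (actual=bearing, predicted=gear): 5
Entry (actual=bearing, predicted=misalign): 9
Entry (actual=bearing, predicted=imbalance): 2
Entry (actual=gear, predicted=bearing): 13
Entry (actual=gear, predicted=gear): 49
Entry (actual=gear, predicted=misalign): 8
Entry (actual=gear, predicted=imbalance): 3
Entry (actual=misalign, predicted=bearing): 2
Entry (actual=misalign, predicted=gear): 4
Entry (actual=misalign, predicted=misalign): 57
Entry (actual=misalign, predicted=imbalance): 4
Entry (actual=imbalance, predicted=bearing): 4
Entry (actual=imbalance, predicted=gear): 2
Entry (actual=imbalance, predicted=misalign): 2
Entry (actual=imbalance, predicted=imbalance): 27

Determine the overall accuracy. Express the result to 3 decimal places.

0.714

Accuracy = trace / total = (12+49+57+27=145) / 203 = 145/203 = 0.714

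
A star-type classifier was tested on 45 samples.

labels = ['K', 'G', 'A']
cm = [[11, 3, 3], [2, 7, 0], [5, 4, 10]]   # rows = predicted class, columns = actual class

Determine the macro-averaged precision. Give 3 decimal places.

Per-class precision (TP/(TP+FP)):
  K: TP=11, FP=3+3=6 → 11/17 = 0.6471
  G: TP=7, FP=2+0=2 → 7/9 = 0.7778
  A: TP=10, FP=5+4=9 → 10/19 = 0.5263
Macro-precision = mean = (0.6471 + 0.7778 + 0.5263) / 3 = 0.650

0.650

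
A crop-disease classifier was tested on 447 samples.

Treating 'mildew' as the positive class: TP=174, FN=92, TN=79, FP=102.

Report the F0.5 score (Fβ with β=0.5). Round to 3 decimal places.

0.635

Fβ = (1+β²)·TP / ((1+β²)·TP + β²·FN + FP), with β²=1/4
= 1.25·174 / (1.25·174 + 0.25·92 + 102) = 0.635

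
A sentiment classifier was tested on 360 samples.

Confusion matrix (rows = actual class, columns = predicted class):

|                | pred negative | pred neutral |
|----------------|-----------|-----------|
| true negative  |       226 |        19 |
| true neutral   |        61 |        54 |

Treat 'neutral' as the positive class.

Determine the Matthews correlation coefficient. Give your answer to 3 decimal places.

0.455

MCC = (TP·TN − FP·FN) / √((TP+FP)(TP+FN)(TN+FP)(TN+FN))
Numerator = 54·226 − 19·61 = 11045
Denominator = √(73·115·245·287) = √590294425 = 24295.9755
MCC = 11045 / 24295.9755 = 0.455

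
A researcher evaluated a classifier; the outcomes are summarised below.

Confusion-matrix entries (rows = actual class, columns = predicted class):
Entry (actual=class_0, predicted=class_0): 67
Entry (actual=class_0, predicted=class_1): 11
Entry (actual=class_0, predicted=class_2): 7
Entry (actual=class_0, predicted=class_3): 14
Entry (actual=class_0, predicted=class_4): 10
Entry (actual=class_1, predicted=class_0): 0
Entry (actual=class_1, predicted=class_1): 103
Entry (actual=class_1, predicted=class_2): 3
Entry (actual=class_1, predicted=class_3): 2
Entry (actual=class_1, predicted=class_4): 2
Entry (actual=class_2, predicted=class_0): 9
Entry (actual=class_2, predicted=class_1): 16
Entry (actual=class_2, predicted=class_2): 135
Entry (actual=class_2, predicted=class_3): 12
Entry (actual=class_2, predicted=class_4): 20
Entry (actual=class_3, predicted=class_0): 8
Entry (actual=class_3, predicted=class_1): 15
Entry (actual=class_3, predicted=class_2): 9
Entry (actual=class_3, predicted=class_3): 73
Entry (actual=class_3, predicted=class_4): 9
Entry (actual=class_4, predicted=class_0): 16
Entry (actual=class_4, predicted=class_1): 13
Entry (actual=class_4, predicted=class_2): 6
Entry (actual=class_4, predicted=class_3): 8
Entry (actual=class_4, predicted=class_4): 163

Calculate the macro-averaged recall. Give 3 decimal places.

0.737

Per-class recall (TP/(TP+FN)):
  class_0: TP=67, FN=11+7+14+10=42 → 67/109 = 0.6147
  class_1: TP=103, FN=0+3+2+2=7 → 103/110 = 0.9364
  class_2: TP=135, FN=9+16+12+20=57 → 135/192 = 0.7031
  class_3: TP=73, FN=8+15+9+9=41 → 73/114 = 0.6404
  class_4: TP=163, FN=16+13+6+8=43 → 163/206 = 0.7913
Macro-recall = mean = (0.6147 + 0.9364 + 0.7031 + 0.6404 + 0.7913) / 5 = 0.737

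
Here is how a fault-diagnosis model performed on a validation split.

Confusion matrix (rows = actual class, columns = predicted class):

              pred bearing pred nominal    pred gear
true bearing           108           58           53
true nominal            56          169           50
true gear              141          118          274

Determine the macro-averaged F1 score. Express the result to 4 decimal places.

0.5199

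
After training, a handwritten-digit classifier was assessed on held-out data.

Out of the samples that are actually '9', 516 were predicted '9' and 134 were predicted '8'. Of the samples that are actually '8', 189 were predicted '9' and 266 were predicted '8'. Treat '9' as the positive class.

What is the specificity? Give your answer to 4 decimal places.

0.5846

Specificity = TN/(TN+FP) = 266/(266+189) = 0.5846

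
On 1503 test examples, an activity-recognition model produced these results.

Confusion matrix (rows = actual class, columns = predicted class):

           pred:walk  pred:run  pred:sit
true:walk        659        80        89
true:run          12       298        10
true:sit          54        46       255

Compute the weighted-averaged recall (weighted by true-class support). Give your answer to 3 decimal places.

0.806

Per-class recall (TP/(TP+FN)):
  walk: TP=659, FN=80+89=169 → 659/828 = 0.7959
  run: TP=298, FN=12+10=22 → 298/320 = 0.9313
  sit: TP=255, FN=54+46=100 → 255/355 = 0.7183
Weighted-recall = Σ (supportᵢ/N)·recallᵢ with N=1503: (828/1503)·0.7959 + (320/1503)·0.9313 + (355/1503)·0.7183 = 0.806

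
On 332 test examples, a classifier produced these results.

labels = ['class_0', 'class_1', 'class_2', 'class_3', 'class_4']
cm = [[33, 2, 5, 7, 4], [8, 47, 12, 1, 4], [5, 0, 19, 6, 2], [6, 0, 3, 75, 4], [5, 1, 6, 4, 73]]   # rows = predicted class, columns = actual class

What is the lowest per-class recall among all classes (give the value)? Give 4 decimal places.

0.4222

Per-class recall (TP/(TP+FN)):
  class_0: TP=33, FN=8+5+6+5=24 → 33/57 = 0.57895
  class_1: TP=47, FN=2+0+0+1=3 → 47/50 = 0.94000
  class_2: TP=19, FN=5+12+3+6=26 → 19/45 = 0.42222
  class_3: TP=75, FN=7+1+6+4=18 → 75/93 = 0.80645
  class_4: TP=73, FN=4+4+2+4=14 → 73/87 = 0.83908
Lowest is class 'class_2' with recall = 0.4222.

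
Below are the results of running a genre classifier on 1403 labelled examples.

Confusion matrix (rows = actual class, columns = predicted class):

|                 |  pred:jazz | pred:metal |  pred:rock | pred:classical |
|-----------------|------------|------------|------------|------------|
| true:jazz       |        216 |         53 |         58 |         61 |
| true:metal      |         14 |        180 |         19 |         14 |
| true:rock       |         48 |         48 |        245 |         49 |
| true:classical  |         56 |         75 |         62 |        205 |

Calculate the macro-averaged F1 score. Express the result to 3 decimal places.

0.603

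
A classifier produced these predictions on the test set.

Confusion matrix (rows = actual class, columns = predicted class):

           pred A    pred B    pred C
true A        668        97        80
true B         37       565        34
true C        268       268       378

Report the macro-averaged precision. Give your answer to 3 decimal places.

0.687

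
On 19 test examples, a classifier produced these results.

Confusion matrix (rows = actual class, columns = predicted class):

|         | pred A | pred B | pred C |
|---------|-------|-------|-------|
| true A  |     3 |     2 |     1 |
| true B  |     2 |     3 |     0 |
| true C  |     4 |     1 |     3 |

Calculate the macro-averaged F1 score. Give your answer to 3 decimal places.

0.482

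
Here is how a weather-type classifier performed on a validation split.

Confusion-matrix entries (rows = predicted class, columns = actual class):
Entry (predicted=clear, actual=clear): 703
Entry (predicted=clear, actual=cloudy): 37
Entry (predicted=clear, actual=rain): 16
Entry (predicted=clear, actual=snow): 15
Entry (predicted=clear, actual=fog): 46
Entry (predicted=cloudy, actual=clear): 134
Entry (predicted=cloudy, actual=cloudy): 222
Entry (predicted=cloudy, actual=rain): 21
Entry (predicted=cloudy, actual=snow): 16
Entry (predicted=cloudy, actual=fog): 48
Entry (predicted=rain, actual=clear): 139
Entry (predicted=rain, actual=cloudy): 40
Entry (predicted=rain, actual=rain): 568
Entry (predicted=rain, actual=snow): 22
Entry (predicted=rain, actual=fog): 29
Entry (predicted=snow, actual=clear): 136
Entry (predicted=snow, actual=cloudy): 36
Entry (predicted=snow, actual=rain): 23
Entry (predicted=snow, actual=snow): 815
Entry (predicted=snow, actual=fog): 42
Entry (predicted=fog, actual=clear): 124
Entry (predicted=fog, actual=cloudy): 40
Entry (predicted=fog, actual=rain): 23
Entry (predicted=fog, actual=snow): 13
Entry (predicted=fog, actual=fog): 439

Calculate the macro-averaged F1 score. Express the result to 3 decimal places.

0.713

Per-class F1 score (2·TP/(2·TP+FP+FN)):
  clear: TP=703, FP=37+16+15+46=114, FN=134+139+136+124=533 → 1406/2053 = 0.6849
  cloudy: TP=222, FP=134+21+16+48=219, FN=37+40+36+40=153 → 444/816 = 0.5441
  rain: TP=568, FP=139+40+22+29=230, FN=16+21+23+23=83 → 1136/1449 = 0.7840
  snow: TP=815, FP=136+36+23+42=237, FN=15+16+22+13=66 → 1630/1933 = 0.8432
  fog: TP=439, FP=124+40+23+13=200, FN=46+48+29+42=165 → 878/1243 = 0.7064
Macro-F1 score = mean = (0.6849 + 0.5441 + 0.7840 + 0.8432 + 0.7064) / 5 = 0.713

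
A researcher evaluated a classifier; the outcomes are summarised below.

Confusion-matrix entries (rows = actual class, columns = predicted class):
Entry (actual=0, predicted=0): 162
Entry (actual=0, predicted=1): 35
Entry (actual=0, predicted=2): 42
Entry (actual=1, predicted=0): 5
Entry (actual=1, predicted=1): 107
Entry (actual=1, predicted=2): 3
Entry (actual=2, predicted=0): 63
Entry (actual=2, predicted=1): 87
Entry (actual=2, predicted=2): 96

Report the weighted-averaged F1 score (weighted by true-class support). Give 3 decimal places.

0.598

Per-class F1 score (2·TP/(2·TP+FP+FN)):
  0: TP=162, FP=5+63=68, FN=35+42=77 → 324/469 = 0.6908
  1: TP=107, FP=35+87=122, FN=5+3=8 → 214/344 = 0.6221
  2: TP=96, FP=42+3=45, FN=63+87=150 → 192/387 = 0.4961
Weighted-F1 score = Σ (supportᵢ/N)·F1 scoreᵢ with N=600: (239/600)·0.6908 + (115/600)·0.6221 + (246/600)·0.4961 = 0.598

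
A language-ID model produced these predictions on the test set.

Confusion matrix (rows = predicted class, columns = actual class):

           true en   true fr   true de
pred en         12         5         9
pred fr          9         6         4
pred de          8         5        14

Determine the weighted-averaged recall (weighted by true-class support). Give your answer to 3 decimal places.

0.444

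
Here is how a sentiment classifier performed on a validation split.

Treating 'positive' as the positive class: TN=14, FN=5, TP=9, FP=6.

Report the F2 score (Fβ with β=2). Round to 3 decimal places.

0.634

Fβ = (1+β²)·TP / ((1+β²)·TP + β²·FN + FP), with β²=4
= 5·9 / (5·9 + 4·5 + 6) = 0.634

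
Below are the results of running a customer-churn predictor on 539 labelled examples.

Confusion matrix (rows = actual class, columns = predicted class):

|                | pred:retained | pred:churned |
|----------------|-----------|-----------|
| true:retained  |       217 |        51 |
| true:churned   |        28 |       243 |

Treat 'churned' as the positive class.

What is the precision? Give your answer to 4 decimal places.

Precision = TP/(TP+FP) = 243/(243+51) = 243/294 = 0.8265

0.8265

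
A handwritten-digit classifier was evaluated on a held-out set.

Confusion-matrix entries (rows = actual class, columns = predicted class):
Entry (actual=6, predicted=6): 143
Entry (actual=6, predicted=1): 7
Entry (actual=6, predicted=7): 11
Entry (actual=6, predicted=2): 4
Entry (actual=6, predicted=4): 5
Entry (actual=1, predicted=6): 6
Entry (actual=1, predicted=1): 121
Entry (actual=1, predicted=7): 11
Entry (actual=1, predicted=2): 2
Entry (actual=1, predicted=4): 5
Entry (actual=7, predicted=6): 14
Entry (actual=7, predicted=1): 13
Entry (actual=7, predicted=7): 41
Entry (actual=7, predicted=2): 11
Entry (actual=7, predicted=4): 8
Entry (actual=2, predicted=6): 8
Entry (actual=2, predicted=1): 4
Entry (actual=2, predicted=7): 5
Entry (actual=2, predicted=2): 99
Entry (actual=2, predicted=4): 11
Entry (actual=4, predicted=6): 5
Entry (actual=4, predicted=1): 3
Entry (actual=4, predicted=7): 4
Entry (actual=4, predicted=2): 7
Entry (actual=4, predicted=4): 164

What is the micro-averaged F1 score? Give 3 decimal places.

Micro-averaging pools counts across classes: ΣTP=568, ΣFP=144, ΣFN=144.
Micro-F1 score = 2·TP/(2·TP+FP+FN) on pooled counts = 0.798 (equals overall accuracy in single-label multiclass).

0.798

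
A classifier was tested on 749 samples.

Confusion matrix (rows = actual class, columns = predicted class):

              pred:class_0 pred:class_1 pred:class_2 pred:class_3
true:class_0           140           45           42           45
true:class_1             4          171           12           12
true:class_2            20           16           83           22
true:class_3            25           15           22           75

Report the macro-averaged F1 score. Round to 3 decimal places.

0.611

Per-class F1 score (2·TP/(2·TP+FP+FN)):
  class_0: TP=140, FP=4+20+25=49, FN=45+42+45=132 → 280/461 = 0.6074
  class_1: TP=171, FP=45+16+15=76, FN=4+12+12=28 → 342/446 = 0.7668
  class_2: TP=83, FP=42+12+22=76, FN=20+16+22=58 → 166/300 = 0.5533
  class_3: TP=75, FP=45+12+22=79, FN=25+15+22=62 → 150/291 = 0.5155
Macro-F1 score = mean = (0.6074 + 0.7668 + 0.5533 + 0.5155) / 4 = 0.611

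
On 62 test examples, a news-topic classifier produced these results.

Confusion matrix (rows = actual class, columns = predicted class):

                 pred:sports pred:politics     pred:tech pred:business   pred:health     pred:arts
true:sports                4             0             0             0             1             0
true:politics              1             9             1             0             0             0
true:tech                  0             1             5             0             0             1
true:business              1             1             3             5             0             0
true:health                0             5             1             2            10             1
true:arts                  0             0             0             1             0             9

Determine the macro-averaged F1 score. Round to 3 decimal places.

Per-class F1 score (2·TP/(2·TP+FP+FN)):
  sports: TP=4, FP=1+0+1+0+0=2, FN=0+0+0+1+0=1 → 8/11 = 0.7273
  politics: TP=9, FP=0+1+1+5+0=7, FN=1+1+0+0+0=2 → 18/27 = 0.6667
  tech: TP=5, FP=0+1+3+1+0=5, FN=0+1+0+0+1=2 → 10/17 = 0.5882
  business: TP=5, FP=0+0+0+2+1=3, FN=1+1+3+0+0=5 → 10/18 = 0.5556
  health: TP=10, FP=1+0+0+0+0=1, FN=0+5+1+2+1=9 → 20/30 = 0.6667
  arts: TP=9, FP=0+0+1+0+1=2, FN=0+0+0+1+0=1 → 18/21 = 0.8571
Macro-F1 score = mean = (0.7273 + 0.6667 + 0.5882 + 0.5556 + 0.6667 + 0.8571) / 6 = 0.677

0.677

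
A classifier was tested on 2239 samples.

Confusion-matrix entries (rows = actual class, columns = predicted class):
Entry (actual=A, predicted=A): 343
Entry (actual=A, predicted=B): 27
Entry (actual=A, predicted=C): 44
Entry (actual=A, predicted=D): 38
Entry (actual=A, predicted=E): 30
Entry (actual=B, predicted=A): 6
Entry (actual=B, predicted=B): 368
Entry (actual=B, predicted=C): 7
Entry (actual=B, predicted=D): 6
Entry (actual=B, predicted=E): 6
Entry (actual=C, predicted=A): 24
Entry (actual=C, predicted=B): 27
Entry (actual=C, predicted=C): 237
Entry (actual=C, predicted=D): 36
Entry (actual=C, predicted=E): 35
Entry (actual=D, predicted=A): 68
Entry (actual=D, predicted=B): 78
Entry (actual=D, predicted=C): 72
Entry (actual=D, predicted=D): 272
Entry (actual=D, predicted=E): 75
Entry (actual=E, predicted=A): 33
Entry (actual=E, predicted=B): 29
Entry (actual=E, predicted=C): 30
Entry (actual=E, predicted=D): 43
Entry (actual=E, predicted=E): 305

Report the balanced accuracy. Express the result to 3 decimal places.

Balanced accuracy = mean of per-class recall.
  A: recall = 343/482 = 0.7116
  B: recall = 368/393 = 0.9364
  C: recall = 237/359 = 0.6602
  D: recall = 272/565 = 0.4814
  E: recall = 305/440 = 0.6932
Mean = (0.7116 + 0.9364 + 0.6602 + 0.4814 + 0.6932) / 5 = 0.697

0.697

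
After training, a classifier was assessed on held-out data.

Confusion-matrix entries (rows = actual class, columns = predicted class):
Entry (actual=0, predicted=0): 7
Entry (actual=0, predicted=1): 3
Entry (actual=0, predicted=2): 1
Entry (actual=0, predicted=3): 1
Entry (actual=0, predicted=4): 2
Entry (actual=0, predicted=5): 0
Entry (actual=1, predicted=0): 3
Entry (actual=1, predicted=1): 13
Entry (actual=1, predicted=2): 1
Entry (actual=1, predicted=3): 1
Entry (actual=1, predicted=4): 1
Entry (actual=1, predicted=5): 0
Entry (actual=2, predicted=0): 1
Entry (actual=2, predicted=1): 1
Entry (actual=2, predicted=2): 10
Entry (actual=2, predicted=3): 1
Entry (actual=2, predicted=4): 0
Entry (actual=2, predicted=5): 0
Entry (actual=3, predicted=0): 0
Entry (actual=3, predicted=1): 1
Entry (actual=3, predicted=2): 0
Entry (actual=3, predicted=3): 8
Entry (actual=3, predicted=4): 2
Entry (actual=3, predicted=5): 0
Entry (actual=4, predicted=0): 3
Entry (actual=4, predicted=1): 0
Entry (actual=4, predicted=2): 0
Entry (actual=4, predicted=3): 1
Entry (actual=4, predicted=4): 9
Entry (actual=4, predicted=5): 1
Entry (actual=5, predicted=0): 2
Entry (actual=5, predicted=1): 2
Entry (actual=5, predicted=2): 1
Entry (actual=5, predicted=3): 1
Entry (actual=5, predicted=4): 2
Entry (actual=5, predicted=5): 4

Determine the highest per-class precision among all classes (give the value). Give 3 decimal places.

Per-class precision (TP/(TP+FP)):
  0: TP=7, FP=3+1+0+3+2=9 → 7/16 = 0.4375
  1: TP=13, FP=3+1+1+0+2=7 → 13/20 = 0.6500
  2: TP=10, FP=1+1+0+0+1=3 → 10/13 = 0.7692
  3: TP=8, FP=1+1+1+1+1=5 → 8/13 = 0.6154
  4: TP=9, FP=2+1+0+2+2=7 → 9/16 = 0.5625
  5: TP=4, FP=0+0+0+0+1=1 → 4/5 = 0.8000
Highest is class '5' with precision = 0.800.

0.800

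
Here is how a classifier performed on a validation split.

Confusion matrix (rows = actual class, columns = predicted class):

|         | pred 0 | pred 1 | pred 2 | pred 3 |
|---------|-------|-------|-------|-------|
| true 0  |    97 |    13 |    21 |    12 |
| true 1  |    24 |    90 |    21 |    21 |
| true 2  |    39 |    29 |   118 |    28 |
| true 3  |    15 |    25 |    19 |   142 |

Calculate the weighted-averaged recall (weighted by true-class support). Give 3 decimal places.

0.626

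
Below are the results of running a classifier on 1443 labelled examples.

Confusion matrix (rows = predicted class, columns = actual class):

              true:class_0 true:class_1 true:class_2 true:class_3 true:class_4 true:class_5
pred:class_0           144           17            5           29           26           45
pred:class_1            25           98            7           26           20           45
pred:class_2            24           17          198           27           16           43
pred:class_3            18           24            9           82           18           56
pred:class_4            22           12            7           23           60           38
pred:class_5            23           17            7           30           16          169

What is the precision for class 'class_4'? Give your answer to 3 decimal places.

precision = TP/(TP+FP).
class_4: TP=60, FP=22+12+7+23+38=102 → 60/162 = 0.3704

0.370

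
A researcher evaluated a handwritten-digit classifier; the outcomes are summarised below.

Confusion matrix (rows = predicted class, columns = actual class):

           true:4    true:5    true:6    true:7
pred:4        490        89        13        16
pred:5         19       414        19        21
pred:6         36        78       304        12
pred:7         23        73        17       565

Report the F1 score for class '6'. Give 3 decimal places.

0.777

Take TP from the diagonal, FP from the rest of the '6' prediction marginal, FN from the rest of the '6' actual marginal.
F1 score = 2·TP/(2·TP+FP+FN).
6: TP=304, FP=36+78+12=126, FN=13+19+17=49 → 608/783 = 0.7765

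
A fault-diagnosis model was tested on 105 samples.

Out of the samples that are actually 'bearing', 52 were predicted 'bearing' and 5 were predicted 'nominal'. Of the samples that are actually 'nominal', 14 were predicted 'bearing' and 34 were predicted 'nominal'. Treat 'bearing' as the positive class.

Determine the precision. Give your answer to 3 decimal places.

0.788

Precision = TP/(TP+FP) = 52/(52+14) = 52/66 = 0.788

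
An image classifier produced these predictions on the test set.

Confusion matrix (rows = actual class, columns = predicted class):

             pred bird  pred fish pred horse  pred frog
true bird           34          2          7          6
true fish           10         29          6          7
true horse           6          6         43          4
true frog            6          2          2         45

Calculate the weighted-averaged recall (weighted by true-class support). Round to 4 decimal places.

0.7023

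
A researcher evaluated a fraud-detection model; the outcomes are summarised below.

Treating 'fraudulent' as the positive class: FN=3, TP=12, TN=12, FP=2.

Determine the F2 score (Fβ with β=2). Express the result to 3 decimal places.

Fβ = (1+β²)·TP / ((1+β²)·TP + β²·FN + FP), with β²=4
= 5·12 / (5·12 + 4·3 + 2) = 0.811

0.811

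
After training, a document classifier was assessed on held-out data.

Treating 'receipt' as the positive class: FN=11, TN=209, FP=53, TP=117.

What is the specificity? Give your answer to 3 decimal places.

Specificity = TN/(TN+FP) = 209/(209+53) = 0.798

0.798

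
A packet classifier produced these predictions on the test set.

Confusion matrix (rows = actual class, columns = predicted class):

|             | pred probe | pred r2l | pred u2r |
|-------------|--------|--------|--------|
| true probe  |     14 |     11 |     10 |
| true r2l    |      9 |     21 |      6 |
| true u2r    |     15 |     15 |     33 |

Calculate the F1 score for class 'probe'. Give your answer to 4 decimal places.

F1 score = 2·TP/(2·TP+FP+FN).
probe: TP=14, FP=9+15=24, FN=11+10=21 → 28/73 = 0.38356

0.3836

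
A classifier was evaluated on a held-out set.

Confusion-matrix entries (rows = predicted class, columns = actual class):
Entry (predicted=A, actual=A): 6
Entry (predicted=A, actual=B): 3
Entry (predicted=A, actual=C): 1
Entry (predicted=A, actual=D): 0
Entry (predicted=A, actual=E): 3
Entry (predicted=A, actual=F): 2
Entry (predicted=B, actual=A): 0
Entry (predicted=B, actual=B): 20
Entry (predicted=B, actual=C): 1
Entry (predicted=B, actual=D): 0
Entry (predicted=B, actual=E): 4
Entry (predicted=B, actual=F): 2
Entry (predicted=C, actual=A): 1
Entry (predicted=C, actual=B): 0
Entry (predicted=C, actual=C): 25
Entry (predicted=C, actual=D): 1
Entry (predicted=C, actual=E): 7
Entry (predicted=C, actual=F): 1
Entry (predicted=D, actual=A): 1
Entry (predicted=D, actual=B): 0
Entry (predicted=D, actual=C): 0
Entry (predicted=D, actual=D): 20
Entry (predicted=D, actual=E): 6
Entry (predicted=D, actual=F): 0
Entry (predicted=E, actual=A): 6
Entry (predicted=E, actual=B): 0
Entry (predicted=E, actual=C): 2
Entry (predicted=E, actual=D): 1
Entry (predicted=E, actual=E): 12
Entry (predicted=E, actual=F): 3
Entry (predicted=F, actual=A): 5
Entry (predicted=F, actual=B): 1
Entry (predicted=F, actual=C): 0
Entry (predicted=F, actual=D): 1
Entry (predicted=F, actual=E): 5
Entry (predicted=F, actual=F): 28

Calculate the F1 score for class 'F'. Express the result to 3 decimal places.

One-vs-rest for 'F': TP = diagonal; FP = other classes predicted 'F'; FN = 'F' predicted as other.
F1 score = 2·TP/(2·TP+FP+FN).
F: TP=28, FP=5+1+0+1+5=12, FN=2+2+1+0+3=8 → 56/76 = 0.7368

0.737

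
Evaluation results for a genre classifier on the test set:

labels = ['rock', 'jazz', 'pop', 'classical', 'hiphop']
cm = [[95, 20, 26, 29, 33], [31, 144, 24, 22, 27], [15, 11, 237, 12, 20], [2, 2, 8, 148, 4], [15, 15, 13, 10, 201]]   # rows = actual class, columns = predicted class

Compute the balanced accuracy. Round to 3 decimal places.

Balanced accuracy = mean of per-class recall.
  rock: recall = 95/203 = 0.4680
  jazz: recall = 144/248 = 0.5806
  pop: recall = 237/295 = 0.8034
  classical: recall = 148/164 = 0.9024
  hiphop: recall = 201/254 = 0.7913
Mean = (0.4680 + 0.5806 + 0.8034 + 0.9024 + 0.7913) / 5 = 0.709

0.709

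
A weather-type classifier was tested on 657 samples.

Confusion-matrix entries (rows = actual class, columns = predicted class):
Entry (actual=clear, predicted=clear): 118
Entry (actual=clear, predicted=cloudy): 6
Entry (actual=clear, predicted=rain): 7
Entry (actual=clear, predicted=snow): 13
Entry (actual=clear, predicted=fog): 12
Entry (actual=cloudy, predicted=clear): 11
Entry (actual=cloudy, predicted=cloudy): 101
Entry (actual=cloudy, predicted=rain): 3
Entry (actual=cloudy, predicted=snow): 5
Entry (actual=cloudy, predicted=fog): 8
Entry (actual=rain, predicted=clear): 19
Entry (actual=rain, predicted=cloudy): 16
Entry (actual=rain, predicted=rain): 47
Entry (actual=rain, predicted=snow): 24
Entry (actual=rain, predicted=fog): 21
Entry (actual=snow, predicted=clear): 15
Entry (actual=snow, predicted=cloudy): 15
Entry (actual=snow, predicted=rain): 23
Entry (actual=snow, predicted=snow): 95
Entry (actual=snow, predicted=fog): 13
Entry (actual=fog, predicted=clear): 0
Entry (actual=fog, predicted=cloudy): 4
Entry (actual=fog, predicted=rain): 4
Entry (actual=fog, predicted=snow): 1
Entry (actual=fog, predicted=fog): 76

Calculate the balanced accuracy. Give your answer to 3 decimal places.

Balanced accuracy = mean of per-class recall.
  clear: recall = 118/156 = 0.7564
  cloudy: recall = 101/128 = 0.7891
  rain: recall = 47/127 = 0.3701
  snow: recall = 95/161 = 0.5901
  fog: recall = 76/85 = 0.8941
Mean = (0.7564 + 0.7891 + 0.3701 + 0.5901 + 0.8941) / 5 = 0.680

0.680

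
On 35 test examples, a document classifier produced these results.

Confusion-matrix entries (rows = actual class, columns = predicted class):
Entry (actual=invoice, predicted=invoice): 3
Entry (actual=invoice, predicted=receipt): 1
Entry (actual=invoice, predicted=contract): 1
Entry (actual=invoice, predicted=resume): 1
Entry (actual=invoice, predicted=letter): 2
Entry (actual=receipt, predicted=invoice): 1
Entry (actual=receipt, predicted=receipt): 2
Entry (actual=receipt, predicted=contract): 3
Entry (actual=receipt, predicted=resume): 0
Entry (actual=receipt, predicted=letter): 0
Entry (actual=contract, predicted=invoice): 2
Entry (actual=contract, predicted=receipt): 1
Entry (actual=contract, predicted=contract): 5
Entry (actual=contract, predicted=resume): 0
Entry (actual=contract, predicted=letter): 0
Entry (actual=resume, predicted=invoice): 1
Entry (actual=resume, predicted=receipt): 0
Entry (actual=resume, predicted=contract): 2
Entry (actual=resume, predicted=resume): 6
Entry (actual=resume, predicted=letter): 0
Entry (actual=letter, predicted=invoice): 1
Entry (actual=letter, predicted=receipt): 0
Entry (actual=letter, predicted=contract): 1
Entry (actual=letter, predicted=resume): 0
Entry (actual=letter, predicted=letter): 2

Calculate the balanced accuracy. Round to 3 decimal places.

0.500

Balanced accuracy = mean of per-class recall.
  invoice: recall = 3/8 = 0.3750
  receipt: recall = 2/6 = 0.3333
  contract: recall = 5/8 = 0.6250
  resume: recall = 6/9 = 0.6667
  letter: recall = 2/4 = 0.5000
Mean = (0.3750 + 0.3333 + 0.6250 + 0.6667 + 0.5000) / 5 = 0.500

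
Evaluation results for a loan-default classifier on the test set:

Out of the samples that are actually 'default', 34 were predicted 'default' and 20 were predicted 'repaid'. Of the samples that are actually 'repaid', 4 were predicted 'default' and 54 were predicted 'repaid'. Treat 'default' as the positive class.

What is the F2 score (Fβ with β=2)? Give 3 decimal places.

Fβ = (1+β²)·TP / ((1+β²)·TP + β²·FN + FP), with β²=4
= 5·34 / (5·34 + 4·20 + 4) = 0.669

0.669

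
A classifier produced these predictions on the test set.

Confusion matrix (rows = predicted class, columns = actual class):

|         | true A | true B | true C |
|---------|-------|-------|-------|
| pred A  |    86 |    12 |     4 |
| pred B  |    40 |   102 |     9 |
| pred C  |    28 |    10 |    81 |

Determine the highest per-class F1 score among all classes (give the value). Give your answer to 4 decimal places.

0.7606

Per-class F1 score (2·TP/(2·TP+FP+FN)):
  A: TP=86, FP=12+4=16, FN=40+28=68 → 172/256 = 0.67188
  B: TP=102, FP=40+9=49, FN=12+10=22 → 204/275 = 0.74182
  C: TP=81, FP=28+10=38, FN=4+9=13 → 162/213 = 0.76056
Highest is class 'C' with F1 score = 0.7606.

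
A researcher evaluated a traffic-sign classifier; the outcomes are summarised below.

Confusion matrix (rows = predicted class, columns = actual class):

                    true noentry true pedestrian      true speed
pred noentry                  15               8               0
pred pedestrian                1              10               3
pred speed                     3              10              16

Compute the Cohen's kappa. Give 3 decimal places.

Observed agreement pₒ = trace/N = 41/66 = 0.6212
Expected agreement pₑ = Σ (rowᵢ·colᵢ)/N² = (19·23 + 28·14 + 19·29)/66² = 0.3168
κ = (pₒ − pₑ)/(1 − pₑ) = (0.6212 − 0.3168)/(1 − 0.3168) = 0.446

0.446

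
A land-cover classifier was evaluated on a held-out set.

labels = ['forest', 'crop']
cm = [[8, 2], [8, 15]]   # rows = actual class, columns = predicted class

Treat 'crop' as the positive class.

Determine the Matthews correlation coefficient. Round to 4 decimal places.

0.4158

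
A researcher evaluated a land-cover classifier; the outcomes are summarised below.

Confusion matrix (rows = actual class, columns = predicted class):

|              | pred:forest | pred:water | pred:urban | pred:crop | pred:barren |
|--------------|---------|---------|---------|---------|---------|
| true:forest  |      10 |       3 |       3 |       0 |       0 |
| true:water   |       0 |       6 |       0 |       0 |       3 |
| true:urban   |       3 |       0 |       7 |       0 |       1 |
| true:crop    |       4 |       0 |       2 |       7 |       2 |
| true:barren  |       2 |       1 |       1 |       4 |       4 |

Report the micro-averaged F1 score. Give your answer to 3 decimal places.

Micro-averaging pools counts across classes: ΣTP=34, ΣFP=29, ΣFN=29.
Micro-F1 score = 2·TP/(2·TP+FP+FN) on pooled counts = 0.540 (equals overall accuracy in single-label multiclass).

0.540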